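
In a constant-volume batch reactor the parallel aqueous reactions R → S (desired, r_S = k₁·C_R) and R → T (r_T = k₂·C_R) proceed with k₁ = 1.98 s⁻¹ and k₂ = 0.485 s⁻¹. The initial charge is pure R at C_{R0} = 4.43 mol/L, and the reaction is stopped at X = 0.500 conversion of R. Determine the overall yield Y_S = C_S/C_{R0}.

0.402

C_R = C_{R0}(1−X) = 2.215 mol/L.
Both paths are first order in R, so the instantaneous fraction to S is constant: dC_S/d(−C_R) = k₁/(k₁+k₂) = 0.8032.
C_S = 0.8032·(C_{R0}−C_R) = 0.8032×2.215 = 1.78 mol/L.
Y_S = C_S/C_{R0} = 1.779/4.43 = 0.402.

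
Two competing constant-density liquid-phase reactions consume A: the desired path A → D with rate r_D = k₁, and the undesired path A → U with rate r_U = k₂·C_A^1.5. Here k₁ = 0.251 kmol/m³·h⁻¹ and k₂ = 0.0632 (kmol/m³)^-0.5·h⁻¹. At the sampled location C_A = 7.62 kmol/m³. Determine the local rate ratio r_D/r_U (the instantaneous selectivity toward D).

S_{D/U} = r_D/r_U = (k₁)/(k₂·C_A^1.5) = (k₁/k₂)·C_A^-1.5.
= (0.251) / (0.0632×7.620^1.5) = 0.2510/1.329 = 0.189.
The undesired path is higher order in A, so low C_A (CSTR or dilute feed) favours D.

0.189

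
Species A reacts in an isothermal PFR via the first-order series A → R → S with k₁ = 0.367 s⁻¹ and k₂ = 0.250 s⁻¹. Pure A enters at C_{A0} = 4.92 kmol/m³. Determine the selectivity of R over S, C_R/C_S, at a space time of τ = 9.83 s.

For first-order series with pure A initially, C_R(τ) = k₁C_{A0}/(k₂−k₁)·(e^(−k₁τ) − e^(−k₂τ)).
e^(−k₁τ) = e^(−0.367×9.83) = e^(−3.608) = 0.02712; e^(−k₂τ) = e^(−2.458) = 0.08565.
C_R = 0.367×4.92/(0.250−0.367) × (0.02712−0.08565) = (-15.43)×(-0.05853) = 0.9033 kmol/m³.
C_A = C_{A0}e^(−k₁τ) = 0.1334 kmol/m³, so C_S = C_{A0}−C_A−C_R = 3.883 kmol/m³; C_R/C_S = 0.233.

0.233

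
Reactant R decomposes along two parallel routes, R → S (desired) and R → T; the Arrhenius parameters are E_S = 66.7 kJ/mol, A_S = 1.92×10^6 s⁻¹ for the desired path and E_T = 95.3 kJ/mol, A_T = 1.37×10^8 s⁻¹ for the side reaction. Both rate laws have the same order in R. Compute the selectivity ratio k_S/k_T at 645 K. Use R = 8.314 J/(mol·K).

2.90

k_S/k_T = (A_S/A_T)·exp[−(E_S−E_T)/(RT)] = (A_S/A_T)·exp[(E_T−E_S)/(RT)].
(E_T−E_S)/(RT) = (95.3−66.7)×10³/(8.314×645) = 28600/5363 = 5.333.
k_S/k_T = (1.92×10^6/1.37×10^8)·exp(5.333) = 0.01401 × 207.1 = 2.90.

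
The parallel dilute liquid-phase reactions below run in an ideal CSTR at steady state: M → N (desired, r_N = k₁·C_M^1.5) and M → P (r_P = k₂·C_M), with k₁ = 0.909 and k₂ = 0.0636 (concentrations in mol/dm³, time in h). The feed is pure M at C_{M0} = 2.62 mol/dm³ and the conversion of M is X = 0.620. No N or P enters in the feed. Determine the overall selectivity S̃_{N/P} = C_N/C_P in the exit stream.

Exit C_M = C_{M0}(1−X) = 2.62×0.380 = 0.9956 mol/dm³.
A CSTR operates uniformly at the exit composition, giving r_N = 0.9030 and r_P = 0.06332 (each k·C_M^n at C_M = 0.9956).
Overall selectivity = C_N/C_P = r_Nτ/(r_Pτ) = r_N/r_P = 14.3.

14.3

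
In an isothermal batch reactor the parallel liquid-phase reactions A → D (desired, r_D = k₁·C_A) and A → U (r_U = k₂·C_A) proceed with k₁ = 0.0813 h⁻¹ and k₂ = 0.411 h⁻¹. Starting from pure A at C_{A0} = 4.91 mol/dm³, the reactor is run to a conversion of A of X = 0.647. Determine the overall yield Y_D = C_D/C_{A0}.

0.107

C_A = C_{A0}(1−X) = 1.733 mol/dm³.
Both paths are first order in A, so the instantaneous fraction to D is constant: dC_D/d(−C_A) = k₁/(k₁+k₂) = 0.1651.
C_D = 0.1651·(C_{A0}−C_A) = 0.1651×3.177 = 0.525 mol/dm³.
Y_D = C_D/C_{A0} = 0.5246/4.91 = 0.107.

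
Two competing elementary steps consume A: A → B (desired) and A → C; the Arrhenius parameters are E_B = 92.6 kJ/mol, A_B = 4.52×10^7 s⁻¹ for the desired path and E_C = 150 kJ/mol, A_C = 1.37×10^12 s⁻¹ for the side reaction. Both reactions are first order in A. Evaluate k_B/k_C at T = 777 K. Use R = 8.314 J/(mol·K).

With equal orders, S_{B/C} = k_B/k_C = (A_B/A_C)·exp[(E_C−E_B)/(RT)].
(E_C−E_B)/(RT) = (150−92.6)×10³/(8.314×777) = 57400/6460 = 8.885.
k_B/k_C = (4.52×10^7/1.37×10^12)·exp(8.885) = 3.299×10^-5 × 7226 = 0.238.
Since E_B < E_C, lowering the temperature improves selectivity toward B.

0.238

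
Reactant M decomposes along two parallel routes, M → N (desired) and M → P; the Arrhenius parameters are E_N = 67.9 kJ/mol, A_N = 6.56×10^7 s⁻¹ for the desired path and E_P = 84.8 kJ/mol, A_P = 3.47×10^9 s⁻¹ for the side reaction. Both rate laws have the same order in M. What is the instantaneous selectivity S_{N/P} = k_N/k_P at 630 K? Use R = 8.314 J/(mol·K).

With equal orders, S_{N/P} = k_N/k_P = (A_N/A_P)·exp[(E_P−E_N)/(RT)].
(E_P−E_N)/(RT) = (84.8−67.9)×10³/(8.314×630) = 16900/5238 = 3.227.
k_N/k_P = (6.56×10^7/3.47×10^9)·exp(3.227) = 0.01890 × 25.19 = 0.476.
Since E_N < E_P, lowering the temperature improves selectivity toward N.

0.476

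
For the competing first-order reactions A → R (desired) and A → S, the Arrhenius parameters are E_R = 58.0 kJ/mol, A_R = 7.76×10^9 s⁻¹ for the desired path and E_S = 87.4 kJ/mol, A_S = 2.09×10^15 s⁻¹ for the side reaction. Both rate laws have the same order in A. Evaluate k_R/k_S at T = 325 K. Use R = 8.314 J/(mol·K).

Since both paths have the same order in A, the concentration cancels and S_{R/S} = k_R/k_S = (A_R/A_S)·exp[(E_S−E_R)/(RT)].
(E_S−E_R)/(RT) = (87.4−58.0)×10³/(8.314×325) = 29400/2702 = 10.88.
k_R/k_S = (7.76×10^9/2.09×10^15)·exp(10.88) = 3.713×10^-6 × 53137 = 0.197.
Since E_R < E_S, lowering the temperature improves selectivity toward R.

0.197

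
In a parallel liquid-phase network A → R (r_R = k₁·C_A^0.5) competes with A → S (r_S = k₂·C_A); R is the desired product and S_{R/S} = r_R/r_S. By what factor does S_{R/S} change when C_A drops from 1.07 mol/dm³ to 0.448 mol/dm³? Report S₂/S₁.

S_{R/S} = (k₁/k₂)·C_A^-0.5, so S₂/S₁ = (C_{A,2}/C_{A,1})^-0.5.
= (0.448/1.07)^(-0.5) = (0.4187)^(-0.5) = 1.55.
Selectivity toward R rises as C_A falls — low-concentration operation is favoured.

1.55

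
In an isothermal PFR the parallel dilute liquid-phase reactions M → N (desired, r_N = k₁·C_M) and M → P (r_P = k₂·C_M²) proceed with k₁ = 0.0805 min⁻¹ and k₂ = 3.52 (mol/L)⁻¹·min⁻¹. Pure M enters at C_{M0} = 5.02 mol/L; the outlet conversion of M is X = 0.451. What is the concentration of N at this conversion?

C_M = C_{M0}(1−X) = 2.756 mol/L.
Along a PFR/batch, dC_N/dC_M = −r_N/(r_N+r_P) = −k₁/(k₁+k₂·C_M).
Integrating from C_{M0} to C_M: C_N = (0.0805/3.52)·ln[(0.0805+3.52·5.02)/(0.0805+3.52·2.76)] = 0.02287·ln(17.75/9.782) = 0.01363 mol/L.

0.0136 mol/L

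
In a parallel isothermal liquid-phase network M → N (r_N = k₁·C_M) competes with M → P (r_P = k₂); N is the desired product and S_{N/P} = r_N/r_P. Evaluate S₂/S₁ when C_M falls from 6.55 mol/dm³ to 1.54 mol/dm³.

0.235

S_{N/P} = (k₁/k₂)·C_M, so S₂/S₁ = (C_{M,2}/C_{M,1}).
= 1.54/6.55 = 0.235.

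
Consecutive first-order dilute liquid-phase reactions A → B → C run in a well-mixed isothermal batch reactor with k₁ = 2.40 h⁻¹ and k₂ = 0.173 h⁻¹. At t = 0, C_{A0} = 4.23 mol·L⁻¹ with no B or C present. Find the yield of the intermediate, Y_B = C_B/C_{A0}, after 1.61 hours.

0.793

The intermediate concentration in a first-order A→B→C sequence is C_B = k₁C_{A0}(e^(−k₁t) − e^(−k₂t))/(k₂−k₁).
e^(−k₁t) = e^(−2.40×1.61) = e^(−3.864) = 0.02098; e^(−k₂t) = e^(−0.2785) = 0.7569.
C_B = 2.40×4.23/(0.173−2.40) × (0.02098−0.7569) = (-4.559)×(-0.7359) = 3.355 mol·L⁻¹.
Y_B = C_B/C_{A0} = 3.355/4.23 = 0.793.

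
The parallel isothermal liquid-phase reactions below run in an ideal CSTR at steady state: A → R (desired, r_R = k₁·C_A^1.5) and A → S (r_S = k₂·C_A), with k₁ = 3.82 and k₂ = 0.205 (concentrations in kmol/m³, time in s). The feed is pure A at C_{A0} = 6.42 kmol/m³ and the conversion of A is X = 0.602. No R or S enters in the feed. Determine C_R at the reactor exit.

3.74 kmol/m³

Exit C_A = C_{A0}(1−X) = 6.42×0.398 = 2.555 kmol/m³.
A CSTR operates uniformly at the exit composition, giving r_R = 15.60 and r_S = 0.5238 (each k·C_A^n at C_A = 2.555).
Fraction of consumed A going to R: r_R/(r_R+r_S) = 0.9675.
C_R = 0.9675·C_{A0}·X = 0.9675×6.42×0.602 = 3.74 kmol/m³.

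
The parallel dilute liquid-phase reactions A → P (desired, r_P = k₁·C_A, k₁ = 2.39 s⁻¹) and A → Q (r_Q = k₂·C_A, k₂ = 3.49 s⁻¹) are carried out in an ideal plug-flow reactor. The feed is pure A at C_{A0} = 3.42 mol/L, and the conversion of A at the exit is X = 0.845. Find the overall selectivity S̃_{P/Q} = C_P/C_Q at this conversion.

0.685

C_A = C_{A0}(1−X) = 0.5301 mol/L.
Both paths are first order in A, so the instantaneous fraction to P is constant: dC_P/d(−C_A) = k₁/(k₁+k₂) = 0.4065.
C_P = 0.4065·(C_{A0}−C_A) = 0.4065×2.890 = 1.17 mol/L.
C_Q = (C_{A0}−C_A)−C_P = 1.715 mol/L; S̃_{P/Q} = 1.175/1.715 = 0.685.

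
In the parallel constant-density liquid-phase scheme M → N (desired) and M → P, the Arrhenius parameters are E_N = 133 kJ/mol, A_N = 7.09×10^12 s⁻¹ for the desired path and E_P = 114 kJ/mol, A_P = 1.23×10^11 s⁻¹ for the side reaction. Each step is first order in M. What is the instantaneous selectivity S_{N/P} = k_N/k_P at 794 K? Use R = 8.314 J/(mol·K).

3.24

Since both paths have the same order in M, the concentration cancels and S_{N/P} = k_N/k_P = (A_N/A_P)·exp[(E_P−E_N)/(RT)].
(E_P−E_N)/(RT) = (114−133)×10³/(8.314×794) = -19000/6601 = -2.878.
k_N/k_P = (7.09×10^12/1.23×10^11)·exp(-2.878) = 57.64 × 0.05624 = 3.24.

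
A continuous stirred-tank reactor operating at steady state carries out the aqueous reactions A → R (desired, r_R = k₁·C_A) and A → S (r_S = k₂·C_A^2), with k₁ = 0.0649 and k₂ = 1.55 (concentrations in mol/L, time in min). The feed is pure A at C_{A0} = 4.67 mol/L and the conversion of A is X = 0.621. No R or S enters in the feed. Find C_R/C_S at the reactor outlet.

0.0237

Exit C_A = C_{A0}(1−X) = 4.67×0.379 = 1.770 mol/L.
A CSTR operates uniformly at the exit composition, giving r_R = 0.1149 and r_S = 4.856 (each k·C_A^n at C_A = 1.770).
Overall selectivity = C_R/C_S = r_Rτ/(r_Sτ) = r_R/r_S = 0.0237.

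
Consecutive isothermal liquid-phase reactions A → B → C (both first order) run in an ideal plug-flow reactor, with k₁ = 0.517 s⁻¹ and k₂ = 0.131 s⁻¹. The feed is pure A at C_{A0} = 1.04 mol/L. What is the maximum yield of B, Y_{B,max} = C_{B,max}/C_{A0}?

0.628

For a first-order series the maximum intermediate yield is C_{B,max}/C_{A0} = (k₁/k₂)^[k₂/(k₂−k₁)].
= (0.517/0.131)^(0.131/(0.131−0.517)) = (3.947)^(-0.3394) = 0.6276.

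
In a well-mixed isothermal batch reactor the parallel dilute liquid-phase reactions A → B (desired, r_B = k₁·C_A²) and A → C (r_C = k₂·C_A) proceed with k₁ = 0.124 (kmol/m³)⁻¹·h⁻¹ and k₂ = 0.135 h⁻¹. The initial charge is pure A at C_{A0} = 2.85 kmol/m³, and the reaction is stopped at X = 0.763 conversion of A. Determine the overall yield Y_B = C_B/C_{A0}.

C_A = C_{A0}(1−X) = 0.6754 kmol/m³.
Along a PFR/batch, dC_C/dC_A = −r_C/(r_B+r_C) = −k₂/(k₂+k₁·C_A).
Integrating from C_{A0} to C_A: C_C = (0.135/0.124)·ln[(0.135+0.124·2.85)/(0.135+0.124·0.675)] = 1.089·ln(0.4884/0.2188) = 0.8744 kmol/m³.
Then C_B = (C_{A0}−C_A) − C_C = 2.175 − 0.8744 = 1.300 kmol/m³.
Y_B = C_B/C_{A0} = 1.300/2.85 = 0.456.

0.456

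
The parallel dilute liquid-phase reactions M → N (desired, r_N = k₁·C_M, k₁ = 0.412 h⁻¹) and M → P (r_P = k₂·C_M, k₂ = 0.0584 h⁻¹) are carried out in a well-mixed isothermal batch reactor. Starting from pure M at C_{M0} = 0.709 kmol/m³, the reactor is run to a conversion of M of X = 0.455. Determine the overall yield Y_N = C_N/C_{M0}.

0.399

C_M = C_{M0}(1−X) = 0.3864 kmol/m³.
Both paths are first order in M, so the instantaneous fraction to N is constant: dC_N/d(−C_M) = k₁/(k₁+k₂) = 0.8759.
C_N = 0.8759·(C_{M0}−C_M) = 0.8759×0.3226 = 0.283 kmol/m³.
Y_N = C_N/C_{M0} = 0.2825/0.709 = 0.399.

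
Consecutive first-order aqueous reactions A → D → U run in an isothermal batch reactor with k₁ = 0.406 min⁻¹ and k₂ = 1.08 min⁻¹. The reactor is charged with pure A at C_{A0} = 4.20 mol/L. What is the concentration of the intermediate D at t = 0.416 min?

0.522 mol/L

For first-order series with pure A initially, C_D(t) = k₁C_{A0}/(k₂−k₁)·(e^(−k₁t) − e^(−k₂t)).
e^(−k₁t) = e^(−0.406×0.416) = e^(−0.1689) = 0.8446; e^(−k₂t) = e^(−0.4493) = 0.6381.
C_D = 0.406×4.20/(1.08−0.406) × (0.8446−0.6381) = 2.530×0.2065 = 0.5225 mol/L.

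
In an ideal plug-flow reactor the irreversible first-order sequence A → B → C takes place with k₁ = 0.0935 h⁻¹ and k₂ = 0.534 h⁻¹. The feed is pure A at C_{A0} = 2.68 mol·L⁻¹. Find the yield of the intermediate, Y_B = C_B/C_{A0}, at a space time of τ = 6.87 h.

The intermediate concentration in a first-order A→B→C sequence is C_B = k₁C_{A0}(e^(−k₁τ) − e^(−k₂τ))/(k₂−k₁).
e^(−k₁τ) = e^(−0.0935×6.87) = e^(−0.6423) = 0.5261; e^(−k₂τ) = e^(−3.669) = 0.02551.
C_B = 0.0935×2.68/(0.534−0.0935) × (0.5261−0.02551) = 0.5689×0.5005 = 0.2847 mol·L⁻¹.
Y_B = C_B/C_{A0} = 0.2847/2.68 = 0.106.

0.106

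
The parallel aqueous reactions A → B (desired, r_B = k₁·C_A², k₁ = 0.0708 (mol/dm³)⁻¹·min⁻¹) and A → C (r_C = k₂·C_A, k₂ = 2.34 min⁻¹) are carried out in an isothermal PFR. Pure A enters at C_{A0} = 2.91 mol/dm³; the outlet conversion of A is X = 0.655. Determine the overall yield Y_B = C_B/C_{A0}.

0.0365

C_A = C_{A0}(1−X) = 1.004 mol/dm³.
Along a PFR/batch, dC_C/dC_A = −r_C/(r_B+r_C) = −k₂/(k₂+k₁·C_A).
Integrating from C_{A0} to C_A: C_C = (2.34/0.0708)·ln[(2.34+0.0708·2.91)/(2.34+0.0708·1.00)] = 33.05·ln(2.546/2.411) = 1.800 mol/dm³.
Then C_B = (C_{A0}−C_A) − C_C = 1.906 − 1.800 = 0.1061 mol/dm³.
Y_B = C_B/C_{A0} = 0.1061/2.91 = 0.0365.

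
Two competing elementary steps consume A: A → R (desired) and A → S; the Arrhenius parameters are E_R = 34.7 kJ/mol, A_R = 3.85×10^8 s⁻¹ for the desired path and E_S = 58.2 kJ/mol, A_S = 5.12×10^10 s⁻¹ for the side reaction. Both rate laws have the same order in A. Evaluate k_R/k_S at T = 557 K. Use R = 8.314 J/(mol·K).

1.20

k_R/k_S = (A_R/A_S)·exp[−(E_R−E_S)/(RT)] = (A_R/A_S)·exp[(E_S−E_R)/(RT)].
(E_S−E_R)/(RT) = (58.2−34.7)×10³/(8.314×557) = 23500/4631 = 5.075.
k_R/k_S = (3.85×10^8/5.12×10^10)·exp(5.075) = 0.007520 × 159.9 = 1.20.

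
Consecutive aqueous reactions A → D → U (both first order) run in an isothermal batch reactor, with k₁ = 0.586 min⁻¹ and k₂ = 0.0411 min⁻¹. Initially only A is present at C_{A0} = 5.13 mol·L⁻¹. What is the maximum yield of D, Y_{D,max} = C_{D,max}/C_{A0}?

Evaluating C_D at t_opt = ln(k₂/k₁)/(k₂−k₁) gives C_{D,max}/C_{A0} = (k₁/k₂)^[k₂/(k₂−k₁)].
= (0.586/0.0411)^(0.0411/(0.0411−0.586)) = (14.26)^(-0.07543) = 0.8184.

0.818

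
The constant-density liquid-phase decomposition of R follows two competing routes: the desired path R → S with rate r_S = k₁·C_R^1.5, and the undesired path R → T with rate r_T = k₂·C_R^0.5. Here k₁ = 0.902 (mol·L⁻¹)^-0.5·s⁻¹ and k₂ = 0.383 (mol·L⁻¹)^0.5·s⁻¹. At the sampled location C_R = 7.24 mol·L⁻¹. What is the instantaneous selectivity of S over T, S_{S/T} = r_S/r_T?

S_{S/T} = r_S/r_T = (k₁·C_R^1.5)/(k₂·C_R^0.5) = (k₁/k₂)·C_R.
= (0.902×7.240^1.5) / (0.383×7.240^0.5) = 17.57/1.031 = 17.1.
Since the desired path is higher order in R, keeping C_R high (PFR or concentrated feed) favours S.

17.1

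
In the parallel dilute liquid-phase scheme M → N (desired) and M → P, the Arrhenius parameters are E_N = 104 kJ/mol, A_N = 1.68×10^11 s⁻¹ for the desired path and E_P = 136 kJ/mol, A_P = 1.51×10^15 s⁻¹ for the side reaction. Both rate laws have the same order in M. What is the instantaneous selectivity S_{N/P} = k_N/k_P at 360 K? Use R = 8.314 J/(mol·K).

4.89

Since both paths have the same order in M, the concentration cancels and S_{N/P} = k_N/k_P = (A_N/A_P)·exp[(E_P−E_N)/(RT)].
(E_P−E_N)/(RT) = (136−104)×10³/(8.314×360) = 32000/2993 = 10.69.
k_N/k_P = (1.68×10^11/1.51×10^15)·exp(10.69) = 1.113×10^-4 × 43979 = 4.89.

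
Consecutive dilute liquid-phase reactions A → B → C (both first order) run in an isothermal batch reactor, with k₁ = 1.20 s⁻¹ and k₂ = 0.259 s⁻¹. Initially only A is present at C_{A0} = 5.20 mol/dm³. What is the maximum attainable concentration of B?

3.41 mol/dm³

Evaluating C_B at t_opt = ln(k₂/k₁)/(k₂−k₁) gives C_{B,max}/C_{A0} = (k₁/k₂)^[k₂/(k₂−k₁)].
= (1.20/0.259)^(0.259/(0.259−1.20)) = (4.633)^(-0.2752) = 0.6557.
C_{B,max} = 0.6557×5.20 = 3.41 mol/dm³.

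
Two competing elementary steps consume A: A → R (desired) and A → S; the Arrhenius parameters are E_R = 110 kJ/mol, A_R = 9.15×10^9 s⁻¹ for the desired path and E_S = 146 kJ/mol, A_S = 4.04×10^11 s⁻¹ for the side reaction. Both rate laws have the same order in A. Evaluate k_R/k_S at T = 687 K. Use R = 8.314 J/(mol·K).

12.4

k_R/k_S = (A_R/A_S)·exp[−(E_R−E_S)/(RT)] = (A_R/A_S)·exp[(E_S−E_R)/(RT)].
(E_S−E_R)/(RT) = (146−110)×10³/(8.314×687) = 36000/5712 = 6.303.
k_R/k_S = (9.15×10^9/4.04×10^11)·exp(6.303) = 0.02265 × 546.1 = 12.4.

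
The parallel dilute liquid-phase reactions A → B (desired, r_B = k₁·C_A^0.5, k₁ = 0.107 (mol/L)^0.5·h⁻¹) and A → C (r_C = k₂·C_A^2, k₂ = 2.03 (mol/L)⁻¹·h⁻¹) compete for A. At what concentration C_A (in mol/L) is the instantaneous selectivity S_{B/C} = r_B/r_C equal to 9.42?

0.0315 mol/L

S_{B/C} = (k₁/k₂)·C_A^-1.5 ⇒ C_A = (S·k₂/k₁)^(1/(-1.5)).
= (9.42×2.03/0.107)^(-0.6667) = (178.7)^(-0.6667) = 0.0315 mol/L.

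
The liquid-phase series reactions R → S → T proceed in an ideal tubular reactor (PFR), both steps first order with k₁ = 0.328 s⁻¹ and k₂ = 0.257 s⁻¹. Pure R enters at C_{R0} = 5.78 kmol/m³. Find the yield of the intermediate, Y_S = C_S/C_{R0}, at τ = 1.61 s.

0.330

Solving the coupled first-order balances gives C_S(τ) = [k₁/(k₂−k₁)]·C_{R0}·(e^(−k₁τ) − e^(−k₂τ)).
e^(−k₁τ) = e^(−0.328×1.61) = e^(−0.5281) = 0.5897; e^(−k₂τ) = e^(−0.4138) = 0.6612.
C_S = 0.328×5.78/(0.257−0.328) × (0.5897−0.6612) = (-26.70)×(-0.07142) = 1.907 kmol/m³.
Y_S = C_S/C_{R0} = 1.907/5.78 = 0.330.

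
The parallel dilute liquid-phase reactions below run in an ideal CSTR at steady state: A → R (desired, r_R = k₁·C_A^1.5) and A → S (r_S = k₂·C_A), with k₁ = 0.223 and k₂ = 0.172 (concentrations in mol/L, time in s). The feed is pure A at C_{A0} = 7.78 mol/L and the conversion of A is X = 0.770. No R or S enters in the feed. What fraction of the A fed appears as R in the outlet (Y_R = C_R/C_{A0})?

Exit C_A = C_{A0}(1−X) = 7.78×0.230 = 1.789 mol/L.
A CSTR operates uniformly at the exit composition, giving r_R = 0.5338 and r_S = 0.3078 (each k·C_A^n at C_A = 1.789).
Fraction of consumed A going to R: r_R/(r_R+r_S) = 0.6343.
C_R = 0.6343·C_{A0}·X = 0.6343×7.78×0.770 = 3.80 mol/L; Y_R = C_R/C_{A0} = 0.488.

0.488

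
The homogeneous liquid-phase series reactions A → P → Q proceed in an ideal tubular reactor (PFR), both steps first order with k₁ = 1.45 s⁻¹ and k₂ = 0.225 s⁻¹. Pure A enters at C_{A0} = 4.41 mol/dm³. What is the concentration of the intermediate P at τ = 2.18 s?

2.98 mol/dm³

The intermediate concentration in a first-order A→B→C sequence is C_P = k₁C_{A0}(e^(−k₁τ) − e^(−k₂τ))/(k₂−k₁).
e^(−k₁τ) = e^(−1.45×2.18) = e^(−3.161) = 0.04238; e^(−k₂τ) = e^(−0.4905) = 0.6123.
C_P = 1.45×4.41/(0.225−1.45) × (0.04238−0.6123) = (-5.220)×(-0.5699) = 2.975 mol/dm³.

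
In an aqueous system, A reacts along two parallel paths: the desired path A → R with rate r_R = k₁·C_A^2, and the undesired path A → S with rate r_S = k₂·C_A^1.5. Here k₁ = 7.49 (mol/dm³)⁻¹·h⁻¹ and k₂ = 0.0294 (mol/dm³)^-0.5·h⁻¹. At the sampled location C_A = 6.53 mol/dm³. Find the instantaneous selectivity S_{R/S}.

651

S_{R/S} = r_R/r_S = (k₁·C_A^2)/(k₂·C_A^1.5) = (k₁/k₂)·C_A^0.5.
= (7.49×6.530^2) / (0.0294×6.530^1.5) = 319.4/0.4906 = 651.
Since the desired path is higher order in A, keeping C_A high (PFR or concentrated feed) favours R.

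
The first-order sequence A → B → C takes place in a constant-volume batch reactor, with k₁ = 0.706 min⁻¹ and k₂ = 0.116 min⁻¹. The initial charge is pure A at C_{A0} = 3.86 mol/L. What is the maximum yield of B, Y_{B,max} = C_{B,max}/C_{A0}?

0.701

For a first-order series the maximum intermediate yield is C_{B,max}/C_{A0} = (k₁/k₂)^[k₂/(k₂−k₁)].
= (0.706/0.116)^(0.116/(0.116−0.706)) = (6.086)^(-0.1966) = 0.7011.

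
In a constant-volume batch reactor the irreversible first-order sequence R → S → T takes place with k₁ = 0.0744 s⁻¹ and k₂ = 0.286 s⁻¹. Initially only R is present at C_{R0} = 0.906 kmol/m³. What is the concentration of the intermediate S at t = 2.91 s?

0.118 kmol/m³

Solving the coupled first-order balances gives C_S(t) = [k₁/(k₂−k₁)]·C_{R0}·(e^(−k₁t) − e^(−k₂t)).
e^(−k₁t) = e^(−0.0744×2.91) = e^(−0.2165) = 0.8053; e^(−k₂t) = e^(−0.8323) = 0.4351.
C_S = 0.0744×0.906/(0.286−0.0744) × (0.8053−0.4351) = 0.3186×0.3703 = 0.1179 kmol/m³.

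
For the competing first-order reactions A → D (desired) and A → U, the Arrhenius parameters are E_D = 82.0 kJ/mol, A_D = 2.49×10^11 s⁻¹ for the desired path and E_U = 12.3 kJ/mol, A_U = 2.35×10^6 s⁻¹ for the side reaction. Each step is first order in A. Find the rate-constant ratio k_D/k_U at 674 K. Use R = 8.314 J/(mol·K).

k_D/k_U = (A_D/A_U)·exp[−(E_D−E_U)/(RT)] = (A_D/A_U)·exp[(E_U−E_D)/(RT)].
(E_U−E_D)/(RT) = (12.3−82.0)×10³/(8.314×674) = -69700/5604 = -12.44.
k_D/k_U = (2.49×10^11/2.35×10^6)·exp(-12.44) = 1.060×10^5 × 3.964×10^-6 = 0.420.
Since E_D > E_U, raising the temperature improves selectivity toward D.

0.420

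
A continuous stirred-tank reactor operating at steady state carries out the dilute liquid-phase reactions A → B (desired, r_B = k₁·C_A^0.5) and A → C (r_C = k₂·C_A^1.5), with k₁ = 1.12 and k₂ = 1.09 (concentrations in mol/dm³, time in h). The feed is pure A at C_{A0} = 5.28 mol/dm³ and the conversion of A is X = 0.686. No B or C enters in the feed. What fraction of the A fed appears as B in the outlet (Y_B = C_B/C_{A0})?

Exit C_A = C_{A0}(1−X) = 5.28×0.314 = 1.658 mol/dm³.
Rates in a CSTR are evaluated at the outlet concentration: r_B = 1.12×1.658^0.5 = 1.442, r_C = 1.09×1.658^1.5 = 2.327.
Fraction of consumed A going to B: r_B/(r_B+r_C) = 0.3826.
C_B = 0.3826·C_{A0}·X = 0.3826×5.28×0.686 = 1.39 mol/dm³; Y_B = C_B/C_{A0} = 0.262.

0.262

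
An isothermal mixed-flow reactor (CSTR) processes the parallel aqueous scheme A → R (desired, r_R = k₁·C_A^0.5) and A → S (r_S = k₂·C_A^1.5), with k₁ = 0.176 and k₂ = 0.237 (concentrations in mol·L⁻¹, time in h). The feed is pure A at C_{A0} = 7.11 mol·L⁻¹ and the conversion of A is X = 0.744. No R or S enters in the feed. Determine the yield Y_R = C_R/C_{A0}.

0.216

Exit C_A = C_{A0}(1−X) = 7.11×0.256 = 1.820 mol·L⁻¹.
Rates in a CSTR are evaluated at the outlet concentration: r_R = 0.176×1.820^0.5 = 0.2374, r_S = 0.237×1.820^1.5 = 0.5820.
Fraction of consumed A going to R: r_R/(r_R+r_S) = 0.2898.
C_R = 0.2898·C_{A0}·X = 0.2898×7.11×0.744 = 1.53 mol·L⁻¹; Y_R = C_R/C_{A0} = 0.216.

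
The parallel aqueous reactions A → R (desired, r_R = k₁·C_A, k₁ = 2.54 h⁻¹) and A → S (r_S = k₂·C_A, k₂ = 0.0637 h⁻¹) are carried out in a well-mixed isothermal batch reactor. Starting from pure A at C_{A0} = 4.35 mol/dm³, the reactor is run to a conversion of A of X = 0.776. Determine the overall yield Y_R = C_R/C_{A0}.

C_A = C_{A0}(1−X) = 0.9744 mol/dm³.
Both paths are first order in A, so the instantaneous fraction to R is constant: dC_R/d(−C_A) = k₁/(k₁+k₂) = 0.9755.
C_R = 0.9755·(C_{A0}−C_A) = 0.9755×3.376 = 3.29 mol/dm³.
Y_R = C_R/C_{A0} = 3.293/4.35 = 0.757.

0.757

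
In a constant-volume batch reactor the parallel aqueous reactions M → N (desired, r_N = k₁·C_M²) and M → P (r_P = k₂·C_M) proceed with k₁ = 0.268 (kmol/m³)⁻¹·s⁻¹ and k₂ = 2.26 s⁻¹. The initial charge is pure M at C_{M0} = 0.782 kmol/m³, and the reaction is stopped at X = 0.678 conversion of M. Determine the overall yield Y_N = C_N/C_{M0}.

0.0390

C_M = C_{M0}(1−X) = 0.2518 kmol/m³.
Along a PFR/batch, dC_P/dC_M = −r_P/(r_N+r_P) = −k₂/(k₂+k₁·C_M).
Integrating from C_{M0} to C_M: C_P = (2.26/0.268)·ln[(2.26+0.268·0.782)/(2.26+0.268·0.252)] = 8.433·ln(2.470/2.327) = 0.4997 kmol/m³.
Then C_N = (C_{M0}−C_M) − C_P = 0.5302 − 0.4997 = 0.03048 kmol/m³.
Y_N = C_N/C_{M0} = 0.03048/0.782 = 0.0390.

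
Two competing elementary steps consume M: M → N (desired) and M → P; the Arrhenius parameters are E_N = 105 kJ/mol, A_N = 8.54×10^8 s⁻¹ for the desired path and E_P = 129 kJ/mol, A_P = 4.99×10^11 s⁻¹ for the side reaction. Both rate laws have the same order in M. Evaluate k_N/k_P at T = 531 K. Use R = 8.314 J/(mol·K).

0.393

k_N/k_P = (A_N/A_P)·exp[−(E_N−E_P)/(RT)] = (A_N/A_P)·exp[(E_P−E_N)/(RT)].
(E_P−E_N)/(RT) = (129−105)×10³/(8.314×531) = 24000/4415 = 5.436.
k_N/k_P = (8.54×10^8/4.99×10^11)·exp(5.436) = 0.001711 × 229.6 = 0.393.
Since E_N < E_P, lowering the temperature improves selectivity toward N.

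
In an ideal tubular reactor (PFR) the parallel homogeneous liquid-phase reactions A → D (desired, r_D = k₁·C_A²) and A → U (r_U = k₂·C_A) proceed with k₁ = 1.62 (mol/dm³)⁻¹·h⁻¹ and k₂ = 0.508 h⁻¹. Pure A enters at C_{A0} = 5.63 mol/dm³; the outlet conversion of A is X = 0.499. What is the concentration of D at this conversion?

2.61 mol/dm³

C_A = C_{A0}(1−X) = 2.821 mol/dm³.
Along a PFR/batch, dC_U/dC_A = −r_U/(r_D+r_U) = −k₂/(k₂+k₁·C_A).
Integrating from C_{A0} to C_A: C_U = (0.508/1.62)·ln[(0.508+1.62·5.63)/(0.508+1.62·2.82)] = 0.3136·ln(9.629/5.077) = 0.2007 mol/dm³.
Then C_D = (C_{A0}−C_A) − C_U = 2.809 − 0.2007 = 2.609 mol/dm³.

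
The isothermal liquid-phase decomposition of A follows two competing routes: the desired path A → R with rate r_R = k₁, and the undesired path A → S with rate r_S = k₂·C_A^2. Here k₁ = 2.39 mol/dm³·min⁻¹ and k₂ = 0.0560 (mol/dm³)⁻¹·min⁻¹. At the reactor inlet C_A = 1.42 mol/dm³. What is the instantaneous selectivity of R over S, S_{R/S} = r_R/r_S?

21.2

S_{R/S} = r_R/r_S = (k₁)/(k₂·C_A^2) = (k₁/k₂)·C_A^-2.
= (2.39) / (0.0560×1.420^2) = 2.390/0.1129 = 21.2.
The undesired path is higher order in A, so low C_A (CSTR or dilute feed) favours R.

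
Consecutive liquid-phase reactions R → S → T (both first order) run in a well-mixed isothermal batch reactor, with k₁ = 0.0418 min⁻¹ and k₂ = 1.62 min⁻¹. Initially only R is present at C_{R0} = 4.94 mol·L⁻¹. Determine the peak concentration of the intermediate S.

0.116 mol·L⁻¹

Evaluating C_S at t_opt = ln(k₂/k₁)/(k₂−k₁) gives C_{S,max}/C_{R0} = (k₁/k₂)^[k₂/(k₂−k₁)].
= (0.0418/1.62)^(1.62/(1.62−0.0418)) = (0.02580)^(1.026) = 0.02342.
C_{S,max} = 0.02342×4.94 = 0.116 mol·L⁻¹.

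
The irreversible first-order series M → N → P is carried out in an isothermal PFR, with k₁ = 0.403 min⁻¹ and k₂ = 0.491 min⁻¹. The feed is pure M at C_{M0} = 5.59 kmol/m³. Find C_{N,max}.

1.86 kmol/m³

Evaluating C_N at τ_opt = ln(k₂/k₁)/(k₂−k₁) gives C_{N,max}/C_{M0} = (k₁/k₂)^[k₂/(k₂−k₁)].
= (0.403/0.491)^(0.491/(0.491−0.403)) = (0.8208)^(5.580) = 0.3322.
C_{N,max} = 0.3322×5.59 = 1.86 kmol/m³.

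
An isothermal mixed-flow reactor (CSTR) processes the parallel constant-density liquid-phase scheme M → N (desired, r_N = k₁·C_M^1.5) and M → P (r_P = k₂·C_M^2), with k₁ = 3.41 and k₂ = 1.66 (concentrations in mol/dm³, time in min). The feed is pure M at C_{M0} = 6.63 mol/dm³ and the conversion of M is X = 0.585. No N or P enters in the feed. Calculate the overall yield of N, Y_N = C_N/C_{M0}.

Exit C_M = C_{M0}(1−X) = 6.63×0.415 = 2.751 mol/dm³.
Rates in a CSTR are evaluated at the outlet concentration: r_N = 3.41×2.751^1.5 = 15.56, r_P = 1.66×2.751^2 = 12.57.
Fraction of consumed M going to N: r_N/(r_N+r_P) = 0.5533.
C_N = 0.5533·C_{M0}·X = 0.5533×6.63×0.585 = 2.15 mol/dm³; Y_N = C_N/C_{M0} = 0.324.

0.324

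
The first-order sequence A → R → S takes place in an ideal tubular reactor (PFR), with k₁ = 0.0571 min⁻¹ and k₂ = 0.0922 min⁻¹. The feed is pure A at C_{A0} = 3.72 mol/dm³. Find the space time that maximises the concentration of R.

13.7 min

For first-order series the maximum of C_R occurs at τ_opt = ln(k₂/k₁)/(k₂−k₁).
= ln(0.0922/0.0571)/(0.0922−0.0571) = ln(1.615)/0.03510 = 0.4792/0.03510 = 13.7 min.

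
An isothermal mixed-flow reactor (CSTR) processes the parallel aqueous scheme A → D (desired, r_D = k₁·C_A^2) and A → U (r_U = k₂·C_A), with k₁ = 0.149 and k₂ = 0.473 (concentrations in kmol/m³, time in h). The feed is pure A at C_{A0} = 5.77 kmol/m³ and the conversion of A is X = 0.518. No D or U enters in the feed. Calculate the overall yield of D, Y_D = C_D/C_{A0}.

Exit C_A = C_{A0}(1−X) = 5.77×0.482 = 2.781 kmol/m³.
In a CSTR the entire volume is at exit conditions, so r_D = 0.149×2.781^2 = 1.152 and r_U = 0.473×2.781 = 1.315.
Fraction of consumed A going to D: r_D/(r_D+r_U) = 0.4670.
C_D = 0.4670·C_{A0}·X = 0.4670×5.77×0.518 = 1.40 kmol/m³; Y_D = C_D/C_{A0} = 0.242.

0.242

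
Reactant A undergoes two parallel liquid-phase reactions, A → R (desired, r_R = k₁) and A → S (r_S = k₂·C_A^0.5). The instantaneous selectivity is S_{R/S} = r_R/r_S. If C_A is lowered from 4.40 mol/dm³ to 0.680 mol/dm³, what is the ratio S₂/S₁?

S_{R/S} = (k₁/k₂)·C_A^-0.5, so S₂/S₁ = (C_{A,2}/C_{A,1})^-0.5.
= (0.680/4.40)^(-0.5) = (0.1545)^(-0.5) = 2.54.
Selectivity toward R rises as C_A falls — low-concentration operation is favoured.

2.54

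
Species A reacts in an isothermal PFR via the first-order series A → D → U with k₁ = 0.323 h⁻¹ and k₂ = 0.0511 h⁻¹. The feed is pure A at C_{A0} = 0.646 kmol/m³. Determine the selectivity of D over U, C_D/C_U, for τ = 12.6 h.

1.59

Solving the coupled first-order balances gives C_D(τ) = [k₁/(k₂−k₁)]·C_{A0}·(e^(−k₁τ) − e^(−k₂τ)).
e^(−k₁τ) = e^(−0.323×12.6) = e^(−4.070) = 0.01708; e^(−k₂τ) = e^(−0.6439) = 0.5253.
C_D = 0.323×0.646/(0.0511−0.323) × (0.01708−0.5253) = (-0.7674)×(-0.5082) = 0.3900 kmol/m³.
C_A = C_{A0}e^(−k₁τ) = 0.01103 kmol/m³, so C_U = C_{A0}−C_A−C_D = 0.2450 kmol/m³; C_D/C_U = 1.59.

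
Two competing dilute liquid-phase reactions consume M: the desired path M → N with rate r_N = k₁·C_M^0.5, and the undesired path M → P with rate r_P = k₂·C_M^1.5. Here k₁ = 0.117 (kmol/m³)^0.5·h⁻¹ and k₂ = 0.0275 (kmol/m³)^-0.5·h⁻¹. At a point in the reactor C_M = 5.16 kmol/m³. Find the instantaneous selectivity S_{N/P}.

S_{N/P} = r_N/r_P = (k₁·C_M^0.5)/(k₂·C_M^1.5) = (k₁/k₂)·C_M⁻¹.
= (0.117×5.160^0.5) / (0.0275×5.160^1.5) = 0.2658/0.3223 = 0.825.
The undesired path is higher order in M, so low C_M (CSTR or dilute feed) favours N.

0.825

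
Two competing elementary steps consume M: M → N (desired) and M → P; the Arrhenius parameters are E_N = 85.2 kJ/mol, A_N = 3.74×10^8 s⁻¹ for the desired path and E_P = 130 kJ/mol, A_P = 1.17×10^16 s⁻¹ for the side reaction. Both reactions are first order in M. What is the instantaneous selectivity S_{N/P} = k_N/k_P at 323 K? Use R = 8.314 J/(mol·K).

0.562

With equal orders, S_{N/P} = k_N/k_P = (A_N/A_P)·exp[(E_P−E_N)/(RT)].
(E_P−E_N)/(RT) = (130−85.2)×10³/(8.314×323) = 44800/2685 = 16.68.
k_N/k_P = (3.74×10^8/1.17×10^16)·exp(16.68) = 3.197×10^-8 × 1.759×10^7 = 0.562.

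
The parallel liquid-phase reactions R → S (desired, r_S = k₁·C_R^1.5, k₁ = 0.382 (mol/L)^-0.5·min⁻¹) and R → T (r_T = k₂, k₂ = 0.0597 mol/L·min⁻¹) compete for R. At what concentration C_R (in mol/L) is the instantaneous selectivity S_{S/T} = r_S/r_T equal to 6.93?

1.05 mol/L

S_{S/T} = (k₁/k₂)·C_R^1.5 ⇒ C_R = (S·k₂/k₁)^(1/1.5).
= (6.93×0.0597/0.382)^(0.6667) = (1.083)^(0.6667) = 1.05 mol/L.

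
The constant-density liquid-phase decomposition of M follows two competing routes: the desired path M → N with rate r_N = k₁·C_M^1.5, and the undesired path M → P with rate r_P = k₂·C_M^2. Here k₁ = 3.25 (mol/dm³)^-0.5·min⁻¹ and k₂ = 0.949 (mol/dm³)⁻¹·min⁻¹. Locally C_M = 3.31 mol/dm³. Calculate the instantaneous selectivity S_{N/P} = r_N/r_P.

S_{N/P} = r_N/r_P = (k₁·C_M^1.5)/(k₂·C_M^2) = (k₁/k₂)·C_M^-0.5.
= (3.25×3.310^1.5) / (0.949×3.310^2) = 19.57/10.40 = 1.88.
The undesired path is higher order in M, so low C_M (CSTR or dilute feed) favours N.

1.88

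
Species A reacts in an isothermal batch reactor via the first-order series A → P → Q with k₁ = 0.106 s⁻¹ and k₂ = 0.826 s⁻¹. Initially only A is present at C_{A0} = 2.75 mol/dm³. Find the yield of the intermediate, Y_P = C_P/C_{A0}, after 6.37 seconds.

For first-order series with pure A initially, C_P(t) = k₁C_{A0}/(k₂−k₁)·(e^(−k₁t) − e^(−k₂t)).
e^(−k₁t) = e^(−0.106×6.37) = e^(−0.6752) = 0.5090; e^(−k₂t) = e^(−5.262) = 0.005187.
C_P = 0.106×2.75/(0.826−0.106) × (0.5090−0.005187) = 0.4049×0.5039 = 0.2040 mol/dm³.
Y_P = C_P/C_{A0} = 0.2040/2.75 = 0.0742.

0.0742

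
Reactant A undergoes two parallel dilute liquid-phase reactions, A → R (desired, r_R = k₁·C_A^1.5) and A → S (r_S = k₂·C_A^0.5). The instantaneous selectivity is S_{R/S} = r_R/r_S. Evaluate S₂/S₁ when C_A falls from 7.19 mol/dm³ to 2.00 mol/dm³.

0.278

S_{R/S} = (k₁/k₂)·C_A, so S₂/S₁ = (C_{A,2}/C_{A,1}).
= 2.00/7.19 = 0.278.
Selectivity toward R falls as C_A falls — high-concentration operation is favoured.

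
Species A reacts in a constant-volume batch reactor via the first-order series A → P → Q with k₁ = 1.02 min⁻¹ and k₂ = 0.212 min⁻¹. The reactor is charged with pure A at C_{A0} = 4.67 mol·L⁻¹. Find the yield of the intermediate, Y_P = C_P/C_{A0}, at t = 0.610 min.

For first-order series with pure A initially, C_P(t) = k₁C_{A0}/(k₂−k₁)·(e^(−k₁t) − e^(−k₂t)).
e^(−k₁t) = e^(−1.02×0.610) = e^(−0.6222) = 0.5368; e^(−k₂t) = e^(−0.1293) = 0.8787.
C_P = 1.02×4.67/(0.212−1.02) × (0.5368−0.8787) = (-5.895)×(-0.3419) = 2.016 mol·L⁻¹.
Y_P = C_P/C_{A0} = 2.016/4.67 = 0.432.

0.432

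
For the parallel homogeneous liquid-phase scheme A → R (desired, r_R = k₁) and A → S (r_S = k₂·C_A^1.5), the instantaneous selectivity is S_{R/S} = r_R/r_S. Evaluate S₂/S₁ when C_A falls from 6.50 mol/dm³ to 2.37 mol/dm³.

4.54

S_{R/S} = (k₁/k₂)·C_A^-1.5, so S₂/S₁ = (C_{A,2}/C_{A,1})^-1.5.
= (2.37/6.50)^(-1.5) = (0.3646)^(-1.5) = 4.54.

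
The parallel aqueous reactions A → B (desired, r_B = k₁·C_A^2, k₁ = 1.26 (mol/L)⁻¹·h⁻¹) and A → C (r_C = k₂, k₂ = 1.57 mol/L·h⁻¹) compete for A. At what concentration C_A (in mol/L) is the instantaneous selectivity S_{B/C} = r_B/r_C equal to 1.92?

S_{B/C} = (k₁/k₂)·C_A^2 ⇒ C_A = (S·k₂/k₁)^(0.5).
= (1.92×1.57/1.26)^(0.5) = (2.392)^(0.5) = 1.55 mol/L.

1.55 mol/L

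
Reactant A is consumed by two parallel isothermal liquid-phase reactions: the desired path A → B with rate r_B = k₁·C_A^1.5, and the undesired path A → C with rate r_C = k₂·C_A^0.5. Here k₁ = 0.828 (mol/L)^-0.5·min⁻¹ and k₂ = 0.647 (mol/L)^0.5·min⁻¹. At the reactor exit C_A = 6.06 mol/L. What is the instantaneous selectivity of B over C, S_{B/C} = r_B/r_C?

S_{B/C} = r_B/r_C = (k₁·C_A^1.5)/(k₂·C_A^0.5) = (k₁/k₂)·C_A.
= (0.828×6.060^1.5) / (0.647×6.060^0.5) = 12.35/1.593 = 7.76.
Since the desired path is higher order in A, keeping C_A high (PFR or concentrated feed) favours B.

7.76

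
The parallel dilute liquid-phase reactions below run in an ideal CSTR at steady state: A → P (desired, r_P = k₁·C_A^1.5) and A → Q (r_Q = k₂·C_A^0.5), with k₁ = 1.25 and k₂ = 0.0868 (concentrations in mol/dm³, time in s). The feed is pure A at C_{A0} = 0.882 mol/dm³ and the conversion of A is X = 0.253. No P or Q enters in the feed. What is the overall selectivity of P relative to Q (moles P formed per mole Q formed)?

9.49

Exit C_A = C_{A0}(1−X) = 0.882×0.747 = 0.6589 mol/dm³.
In a CSTR the entire volume is at exit conditions, so r_P = 1.25×0.6589^1.5 = 0.6685 and r_Q = 0.0868×0.6589^0.5 = 0.07046.
Overall selectivity = C_P/C_Q = r_Pτ/(r_Qτ) = r_P/r_Q = 9.49.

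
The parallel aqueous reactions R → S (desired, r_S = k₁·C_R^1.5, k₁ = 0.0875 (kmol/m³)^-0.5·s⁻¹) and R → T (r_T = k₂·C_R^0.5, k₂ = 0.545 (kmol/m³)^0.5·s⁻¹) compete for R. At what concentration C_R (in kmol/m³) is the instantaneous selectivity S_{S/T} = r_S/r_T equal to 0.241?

S_{S/T} = (k₁/k₂)·C_R ⇒ C_R = S·k₂/k₁.
= 0.241×0.545/0.0875 = 1.50 kmol/m³.

1.50 kmol/m³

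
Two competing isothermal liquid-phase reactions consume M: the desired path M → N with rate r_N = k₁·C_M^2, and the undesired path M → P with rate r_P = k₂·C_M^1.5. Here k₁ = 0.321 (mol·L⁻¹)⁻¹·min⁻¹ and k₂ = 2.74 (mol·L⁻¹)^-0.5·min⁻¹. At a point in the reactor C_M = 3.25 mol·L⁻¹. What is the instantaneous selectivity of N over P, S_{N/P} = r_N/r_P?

S_{N/P} = r_N/r_P = (k₁·C_M^2)/(k₂·C_M^1.5) = (k₁/k₂)·C_M^0.5.
= (0.321×3.250^2) / (2.74×3.250^1.5) = 3.391/16.05 = 0.211.

0.211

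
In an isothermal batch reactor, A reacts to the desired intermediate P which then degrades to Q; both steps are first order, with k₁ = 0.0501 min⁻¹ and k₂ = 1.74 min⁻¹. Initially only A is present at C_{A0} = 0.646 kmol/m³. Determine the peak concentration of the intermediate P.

0.0167 kmol/m³

At the optimum, C_{P,max}/C_{A0} = (k₁/k₂)^[k₂/(k₂−k₁)].
= (0.0501/1.74)^(1.74/(1.74−0.0501)) = (0.02879)^(1.030) = 0.02592.
C_{P,max} = 0.02592×0.646 = 0.0167 kmol/m³.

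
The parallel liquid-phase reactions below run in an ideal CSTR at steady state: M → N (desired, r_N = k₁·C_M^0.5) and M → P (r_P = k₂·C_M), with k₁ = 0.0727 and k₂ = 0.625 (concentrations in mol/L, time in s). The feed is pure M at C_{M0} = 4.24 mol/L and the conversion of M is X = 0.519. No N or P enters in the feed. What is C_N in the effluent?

Exit C_M = C_{M0}(1−X) = 4.24×0.481 = 2.039 mol/L.
In a CSTR the entire volume is at exit conditions, so r_N = 0.0727×2.039^0.5 = 0.1038 and r_P = 0.625×2.039 = 1.275.
Fraction of consumed M going to N: r_N/(r_N+r_P) = 0.07532.
C_N = 0.07532·C_{M0}·X = 0.07532×4.24×0.519 = 0.166 mol/L.

0.166 mol/L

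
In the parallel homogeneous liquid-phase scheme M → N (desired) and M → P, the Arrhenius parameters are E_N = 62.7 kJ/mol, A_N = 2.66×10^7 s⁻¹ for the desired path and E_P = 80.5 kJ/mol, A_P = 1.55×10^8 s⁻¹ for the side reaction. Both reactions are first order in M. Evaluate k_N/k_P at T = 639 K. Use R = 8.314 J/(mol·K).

Since both paths have the same order in M, the concentration cancels and S_{N/P} = k_N/k_P = (A_N/A_P)·exp[(E_P−E_N)/(RT)].
(E_P−E_N)/(RT) = (80.5−62.7)×10³/(8.314×639) = 17800/5313 = 3.350.
k_N/k_P = (2.66×10^7/1.55×10^8)·exp(3.350) = 0.1716 × 28.52 = 4.89.

4.89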